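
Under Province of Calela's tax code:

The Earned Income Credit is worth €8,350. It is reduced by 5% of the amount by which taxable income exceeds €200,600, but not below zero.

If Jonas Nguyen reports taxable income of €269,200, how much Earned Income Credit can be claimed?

Earned Income Credit: 5% of the €68,600 excess over €200,600 is €3,430; credit = €8,350 − €3,430 = €4,920.

€4,920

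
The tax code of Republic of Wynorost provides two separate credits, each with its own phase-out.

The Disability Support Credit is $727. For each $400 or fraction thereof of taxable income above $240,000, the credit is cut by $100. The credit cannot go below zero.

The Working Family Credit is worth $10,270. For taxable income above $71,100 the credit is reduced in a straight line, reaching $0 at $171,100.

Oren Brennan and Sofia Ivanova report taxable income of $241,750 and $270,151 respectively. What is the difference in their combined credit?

Oren ($241,750): Disability Support Credit: income exceeds $240,000 by $1,750, which is 5 full-or-partial $400 increments; reduction = 5 × $100 = $500, leaving $227. Working Family Credit: $241,750 is at or above $171,100, so the credit is $0. total $227 + $0 = $227
Sofia ($270,151): Disability Support Credit: income exceeds $240,000 by $30,151 → 76 increments × $100 = $7,600 ≥ base, so the credit is $0. Working Family Credit: $270,151 is at or above $171,100, so the credit is $0. total $0 + $0 = $0
Difference: |$227 − $0| = $227.

$227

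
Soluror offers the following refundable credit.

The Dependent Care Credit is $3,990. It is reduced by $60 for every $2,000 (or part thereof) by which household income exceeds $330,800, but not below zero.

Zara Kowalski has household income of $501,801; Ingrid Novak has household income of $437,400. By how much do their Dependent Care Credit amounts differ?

$750

Zara ($501,801): Dependent Care Credit: income exceeds $330,800 by $171,001 → 86 increments × $60 = $5,160 ≥ base, so the credit is $0.
Ingrid ($437,400): Dependent Care Credit: income exceeds $330,800 by $106,600, which is 54 full-or-partial $2,000 increments; reduction = 54 × $60 = $3,240, leaving $750.
Difference: |$0 − $750| = $750.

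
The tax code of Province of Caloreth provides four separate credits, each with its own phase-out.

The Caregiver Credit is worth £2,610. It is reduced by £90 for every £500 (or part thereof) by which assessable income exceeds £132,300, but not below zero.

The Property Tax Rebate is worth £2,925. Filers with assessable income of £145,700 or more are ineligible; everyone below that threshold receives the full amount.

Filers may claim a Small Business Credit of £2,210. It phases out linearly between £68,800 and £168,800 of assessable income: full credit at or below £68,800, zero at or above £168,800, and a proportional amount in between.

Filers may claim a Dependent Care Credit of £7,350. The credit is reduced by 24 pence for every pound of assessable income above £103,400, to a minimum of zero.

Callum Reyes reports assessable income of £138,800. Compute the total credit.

Caregiver Credit: income exceeds £132,300 by £6,500, which is 13 full-or-partial £500 increments; reduction = 13 × £90 = £1,170, leaving £1,440.
Property Tax Rebate: £138,800 is below the £145,700 cutoff, so the full £2,925 applies.
Small Business Credit: £138,800 is £70,000 into a £100,000 phase-out range, leaving 30,000/100,000 of the credit: £2,210 × 30,000/100,000 = £663.
Dependent Care Credit: 24% of the £35,400 excess over £103,400 is £8,496 ≥ base, so the credit is £0.
Total: £1,440 + £2,925 + £663 + £0 = £5,028.

£5,028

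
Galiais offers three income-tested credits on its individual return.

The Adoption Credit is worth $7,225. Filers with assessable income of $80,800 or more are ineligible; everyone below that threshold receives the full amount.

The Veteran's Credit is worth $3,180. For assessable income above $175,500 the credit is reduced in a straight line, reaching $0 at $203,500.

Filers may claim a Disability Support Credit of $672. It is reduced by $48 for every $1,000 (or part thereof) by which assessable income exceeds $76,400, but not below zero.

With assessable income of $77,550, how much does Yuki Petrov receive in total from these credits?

Adoption Credit: $77,550 is below the $80,800 cutoff, so the full $7,225 applies.
Veteran's Credit: $77,550 is at or below the $175,500 threshold, so the full $3,180 applies.
Disability Support Credit: income exceeds $76,400 by $1,150, which is 2 full-or-partial $1,000 increments; reduction = 2 × $48 = $96, leaving $576.
Total: $7,225 + $3,180 + $576 = $10,981.

$10,981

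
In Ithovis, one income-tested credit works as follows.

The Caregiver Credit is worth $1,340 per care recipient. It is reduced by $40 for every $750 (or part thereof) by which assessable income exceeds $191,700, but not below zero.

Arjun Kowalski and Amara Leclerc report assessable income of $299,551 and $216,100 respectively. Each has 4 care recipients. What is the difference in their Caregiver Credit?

Arjun ($299,551): Caregiver Credit: base = 4 × $1,340 = $5,360. income exceeds $191,700 by $107,851 → 144 increments × $40 = $5,760 ≥ base, so the credit is $0.
Amara ($216,100): Caregiver Credit: base = 4 × $1,340 = $5,360. income exceeds $191,700 by $24,400, which is 33 full-or-partial $750 increments; reduction = 33 × $40 = $1,320, leaving $4,040.
Difference: |$0 − $4,040| = $4,040.

$4,040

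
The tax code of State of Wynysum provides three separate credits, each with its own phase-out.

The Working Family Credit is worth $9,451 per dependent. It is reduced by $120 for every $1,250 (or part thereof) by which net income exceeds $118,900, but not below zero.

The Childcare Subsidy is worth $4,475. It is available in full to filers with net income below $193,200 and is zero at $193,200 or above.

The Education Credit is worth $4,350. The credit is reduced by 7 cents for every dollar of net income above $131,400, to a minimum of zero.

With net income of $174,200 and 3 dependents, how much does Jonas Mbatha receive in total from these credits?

$28,782

Working Family Credit: base = 3 × $9,451 = $28,353. income exceeds $118,900 by $55,300, which is 45 full-or-partial $1,250 increments; reduction = 45 × $120 = $5,400, leaving $22,953.
Childcare Subsidy: $174,200 is below the $193,200 cutoff, so the full $4,475 applies.
Education Credit: 7% of the $42,800 excess over $131,400 is $2,996; credit = $4,350 − $2,996 = $1,354.
Total: $22,953 + $4,475 + $1,354 = $28,782.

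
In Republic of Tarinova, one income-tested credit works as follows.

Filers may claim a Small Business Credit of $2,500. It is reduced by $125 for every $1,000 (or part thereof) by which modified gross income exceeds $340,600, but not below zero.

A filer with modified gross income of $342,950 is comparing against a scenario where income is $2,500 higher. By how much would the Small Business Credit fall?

$250

At $342,950 — income exceeds $340,600 by $2,350, which is 3 full-or-partial $1,000 increments; reduction = 3 × $125 = $375, leaving $2,125.
At $345,450 — income exceeds $340,600 by $4,850, which is 5 full-or-partial $1,000 increments; reduction = 5 × $125 = $625, leaving $1,875.
Lost: $2,125 − $1,875 = $250.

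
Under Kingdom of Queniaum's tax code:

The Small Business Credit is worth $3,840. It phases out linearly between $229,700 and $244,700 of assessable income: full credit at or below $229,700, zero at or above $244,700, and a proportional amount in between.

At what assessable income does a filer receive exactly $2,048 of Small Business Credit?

$2,048 is 2,048/3,840 of the full $3,840, so 1,792/3,840 of the $15,000 range has been used: income = $229,700 + $15,000 × 1,792/3,840 = $236,700.

$236,700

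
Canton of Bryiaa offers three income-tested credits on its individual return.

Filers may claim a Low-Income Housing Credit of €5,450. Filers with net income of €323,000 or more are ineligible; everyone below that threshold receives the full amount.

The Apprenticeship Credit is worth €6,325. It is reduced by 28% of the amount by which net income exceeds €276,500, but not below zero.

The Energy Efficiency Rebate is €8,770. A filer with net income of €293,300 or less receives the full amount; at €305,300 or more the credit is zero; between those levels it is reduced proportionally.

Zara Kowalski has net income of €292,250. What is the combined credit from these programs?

€16,135

Low-Income Housing Credit: €292,250 is below the €323,000 cutoff, so the full €5,450 applies.
Apprenticeship Credit: 28% of the €15,750 excess over €276,500 is €4,410; credit = €6,325 − €4,410 = €1,915.
Energy Efficiency Rebate: €292,250 is at or below the €293,300 threshold, so the full €8,770 applies.
Total: €5,450 + €1,915 + €8,770 = €16,135.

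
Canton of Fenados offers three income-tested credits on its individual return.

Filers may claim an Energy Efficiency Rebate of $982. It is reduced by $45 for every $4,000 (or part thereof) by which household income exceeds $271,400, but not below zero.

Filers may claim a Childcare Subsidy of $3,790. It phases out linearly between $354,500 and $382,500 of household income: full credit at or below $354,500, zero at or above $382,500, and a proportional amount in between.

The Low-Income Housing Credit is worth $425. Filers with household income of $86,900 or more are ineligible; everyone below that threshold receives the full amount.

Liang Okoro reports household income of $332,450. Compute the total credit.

Energy Efficiency Rebate: income exceeds $271,400 by $61,050, which is 16 full-or-partial $4,000 increments; reduction = 16 × $45 = $720, leaving $262.
Childcare Subsidy: $332,450 is at or below the $354,500 threshold, so the full $3,790 applies.
Low-Income Housing Credit: $332,450 meets or exceeds the $86,900 cutoff, so the credit is $0.
Total: $262 + $3,790 + $0 = $4,052.

$4,052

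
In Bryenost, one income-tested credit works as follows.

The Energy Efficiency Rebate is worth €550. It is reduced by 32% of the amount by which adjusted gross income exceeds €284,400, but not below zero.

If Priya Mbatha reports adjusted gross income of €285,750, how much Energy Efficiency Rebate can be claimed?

Energy Efficiency Rebate: 32% of the €1,350 excess over €284,400 is €432; credit = €550 − €432 = €118.

€118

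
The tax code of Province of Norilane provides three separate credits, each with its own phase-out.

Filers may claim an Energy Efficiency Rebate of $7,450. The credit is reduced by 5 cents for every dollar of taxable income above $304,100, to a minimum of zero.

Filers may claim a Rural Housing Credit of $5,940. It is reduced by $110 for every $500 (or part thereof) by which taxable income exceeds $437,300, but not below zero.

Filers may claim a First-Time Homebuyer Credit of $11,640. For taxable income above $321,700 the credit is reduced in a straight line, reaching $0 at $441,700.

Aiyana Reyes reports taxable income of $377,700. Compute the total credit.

$15,918

Energy Efficiency Rebate: 5% of the $73,600 excess over $304,100 is $3,680; credit = $7,450 − $3,680 = $3,770.
Rural Housing Credit: $377,700 is at or below the $437,300 threshold, so the full $5,940 applies.
First-Time Homebuyer Credit: $377,700 is $56,000 into a $120,000 phase-out range, leaving 64,000/120,000 of the credit: $11,640 × 64,000/120,000 = $6,208.
Total: $3,770 + $5,940 + $6,208 = $15,918.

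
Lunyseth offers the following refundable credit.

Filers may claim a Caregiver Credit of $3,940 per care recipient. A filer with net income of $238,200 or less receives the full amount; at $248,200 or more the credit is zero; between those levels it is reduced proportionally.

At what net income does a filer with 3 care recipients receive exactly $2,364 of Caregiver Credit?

Full credit = 3 × $3,940 = $11,820.
$2,364 is 2,364/11,820 of the full $11,820, so 9,456/11,820 of the $10,000 range has been used: income = $238,200 + $10,000 × 9,456/11,820 = $246,200.

$246,200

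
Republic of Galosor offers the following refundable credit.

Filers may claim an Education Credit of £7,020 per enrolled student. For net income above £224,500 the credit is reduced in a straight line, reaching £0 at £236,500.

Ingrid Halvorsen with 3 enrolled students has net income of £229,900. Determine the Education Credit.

£11,583

Education Credit: base = 3 × £7,020 = £21,060. £229,900 is £5,400 into a £12,000 phase-out range, leaving 6,600/12,000 of the credit: £21,060 × 6,600/12,000 = £11,583.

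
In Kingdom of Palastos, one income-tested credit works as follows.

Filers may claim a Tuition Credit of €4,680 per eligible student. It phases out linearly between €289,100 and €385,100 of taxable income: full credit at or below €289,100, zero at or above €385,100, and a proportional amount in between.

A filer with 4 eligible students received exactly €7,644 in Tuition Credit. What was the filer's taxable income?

€345,900

Full credit = 4 × €4,680 = €18,720.
€7,644 is 7,644/18,720 of the full €18,720, so 11,076/18,720 of the €96,000 range has been used: income = €289,100 + €96,000 × 11,076/18,720 = €345,900.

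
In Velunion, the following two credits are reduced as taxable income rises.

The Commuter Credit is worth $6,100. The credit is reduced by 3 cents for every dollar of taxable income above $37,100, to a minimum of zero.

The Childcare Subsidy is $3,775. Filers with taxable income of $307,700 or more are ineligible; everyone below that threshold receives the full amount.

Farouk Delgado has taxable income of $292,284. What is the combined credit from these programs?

Commuter Credit: 3% of the $255,184 excess over $37,100 is $7,655.52 ≥ base, so the credit is $0.
Childcare Subsidy: $292,284 is below the $307,700 cutoff, so the full $3,775 applies.
Total: $0 + $3,775 = $3,775.

$3,775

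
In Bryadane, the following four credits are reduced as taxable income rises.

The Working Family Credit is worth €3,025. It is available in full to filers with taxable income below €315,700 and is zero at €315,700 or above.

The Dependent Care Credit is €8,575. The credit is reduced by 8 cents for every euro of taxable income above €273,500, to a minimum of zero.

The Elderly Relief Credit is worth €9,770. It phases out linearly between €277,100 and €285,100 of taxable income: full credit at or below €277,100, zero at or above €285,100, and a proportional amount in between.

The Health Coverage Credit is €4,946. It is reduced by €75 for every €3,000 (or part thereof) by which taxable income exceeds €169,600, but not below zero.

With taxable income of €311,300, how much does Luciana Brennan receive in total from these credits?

Working Family Credit: €311,300 is below the €315,700 cutoff, so the full €3,025 applies.
Dependent Care Credit: 8% of the €37,800 excess over €273,500 is €3,024; credit = €8,575 − €3,024 = €5,551.
Elderly Relief Credit: €311,300 is at or above €285,100, so the credit is €0.
Health Coverage Credit: income exceeds €169,600 by €141,700, which is 48 full-or-partial €3,000 increments; reduction = 48 × €75 = €3,600, leaving €1,346.
Total: €3,025 + €5,551 + €0 + €1,346 = €9,922.

€9,922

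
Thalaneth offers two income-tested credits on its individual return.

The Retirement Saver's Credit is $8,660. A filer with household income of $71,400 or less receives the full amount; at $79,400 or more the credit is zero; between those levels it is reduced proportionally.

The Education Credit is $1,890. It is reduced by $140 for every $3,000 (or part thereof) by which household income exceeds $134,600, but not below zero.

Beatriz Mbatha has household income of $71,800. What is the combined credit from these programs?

Retirement Saver's Credit: $71,800 is $400 into a $8,000 phase-out range, leaving 7,600/8,000 of the credit: $8,660 × 7,600/8,000 = $8,227.
Education Credit: $71,800 is at or below the $134,600 threshold, so the full $1,890 applies.
Total: $8,227 + $1,890 = $10,117.

$10,117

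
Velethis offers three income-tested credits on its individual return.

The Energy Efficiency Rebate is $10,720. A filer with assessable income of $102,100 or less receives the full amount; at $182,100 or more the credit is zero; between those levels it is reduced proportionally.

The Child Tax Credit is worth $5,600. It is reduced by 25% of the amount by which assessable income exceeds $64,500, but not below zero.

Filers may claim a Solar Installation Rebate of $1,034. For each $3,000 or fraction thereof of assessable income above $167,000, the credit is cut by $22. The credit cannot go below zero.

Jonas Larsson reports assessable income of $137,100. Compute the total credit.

$7,064

Energy Efficiency Rebate: $137,100 is $35,000 into a $80,000 phase-out range, leaving 45,000/80,000 of the credit: $10,720 × 45,000/80,000 = $6,030.
Child Tax Credit: 25% of the $72,600 excess over $64,500 is $18,150 ≥ base, so the credit is $0.
Solar Installation Rebate: $137,100 is at or below the $167,000 threshold, so the full $1,034 applies.
Total: $6,030 + $0 + $1,034 = $7,064.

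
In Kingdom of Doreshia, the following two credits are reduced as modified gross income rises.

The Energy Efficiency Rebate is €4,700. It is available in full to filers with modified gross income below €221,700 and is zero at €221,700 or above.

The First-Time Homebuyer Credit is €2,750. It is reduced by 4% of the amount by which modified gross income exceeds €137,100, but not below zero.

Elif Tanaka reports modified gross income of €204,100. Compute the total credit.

Energy Efficiency Rebate: €204,100 is below the €221,700 cutoff, so the full €4,700 applies.
First-Time Homebuyer Credit: 4% of the €67,000 excess over €137,100 is €2,680; credit = €2,750 − €2,680 = €70.
Total: €4,700 + €70 = €4,770.

€4,770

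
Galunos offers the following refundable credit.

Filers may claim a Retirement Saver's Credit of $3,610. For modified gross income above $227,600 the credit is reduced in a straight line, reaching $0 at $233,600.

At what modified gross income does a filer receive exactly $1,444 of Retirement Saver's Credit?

$1,444 is 1,444/3,610 of the full $3,610, so 2,166/3,610 of the $6,000 range has been used: income = $227,600 + $6,000 × 2,166/3,610 = $231,200.

$231,200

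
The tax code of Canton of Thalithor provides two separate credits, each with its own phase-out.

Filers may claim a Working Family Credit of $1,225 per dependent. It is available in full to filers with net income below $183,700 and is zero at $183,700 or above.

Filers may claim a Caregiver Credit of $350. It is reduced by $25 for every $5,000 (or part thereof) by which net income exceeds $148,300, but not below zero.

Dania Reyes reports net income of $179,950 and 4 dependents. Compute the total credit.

$5,075

Working Family Credit: base = 4 × $1,225 = $4,900. $179,950 is below the $183,700 cutoff, so the full $4,900 applies.
Caregiver Credit: income exceeds $148,300 by $31,650, which is 7 full-or-partial $5,000 increments; reduction = 7 × $25 = $175, leaving $175.
Total: $4,900 + $175 = $5,075.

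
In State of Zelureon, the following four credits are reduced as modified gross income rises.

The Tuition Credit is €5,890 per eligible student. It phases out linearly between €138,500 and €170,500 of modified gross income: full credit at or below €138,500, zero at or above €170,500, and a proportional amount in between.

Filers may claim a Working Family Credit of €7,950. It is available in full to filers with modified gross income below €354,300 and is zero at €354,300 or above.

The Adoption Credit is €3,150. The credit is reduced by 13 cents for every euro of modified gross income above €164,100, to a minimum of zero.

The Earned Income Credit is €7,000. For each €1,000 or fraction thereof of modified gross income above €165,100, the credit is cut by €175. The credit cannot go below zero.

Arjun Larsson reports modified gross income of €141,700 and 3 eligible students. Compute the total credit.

€34,003

Tuition Credit: base = 3 × €5,890 = €17,670. €141,700 is €3,200 into a €32,000 phase-out range, leaving 28,800/32,000 of the credit: €17,670 × 28,800/32,000 = €15,903.
Working Family Credit: €141,700 is below the €354,300 cutoff, so the full €7,950 applies.
Adoption Credit: €141,700 is at or below the €164,100 threshold, so the full €3,150 applies.
Earned Income Credit: €141,700 is at or below the €165,100 threshold, so the full €7,000 applies.
Total: €15,903 + €7,950 + €3,150 + €7,000 = €34,003.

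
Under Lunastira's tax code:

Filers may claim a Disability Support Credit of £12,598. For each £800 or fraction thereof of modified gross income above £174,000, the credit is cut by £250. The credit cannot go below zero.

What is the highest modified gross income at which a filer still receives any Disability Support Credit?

After 50 increments the reduction is 50 × £250 = £12,500, leaving £98; one more increment wipes it out. Increment 50 ends at excess 50 × £800 = £40,000, so the highest qualifying income is £174,000 + £40,000 = £214,000.

£214,000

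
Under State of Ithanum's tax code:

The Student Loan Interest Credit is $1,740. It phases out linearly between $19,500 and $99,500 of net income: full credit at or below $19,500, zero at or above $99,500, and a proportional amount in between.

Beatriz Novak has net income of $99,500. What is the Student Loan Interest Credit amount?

Student Loan Interest Credit: $99,500 is at or above $99,500, so the credit is $0.

$0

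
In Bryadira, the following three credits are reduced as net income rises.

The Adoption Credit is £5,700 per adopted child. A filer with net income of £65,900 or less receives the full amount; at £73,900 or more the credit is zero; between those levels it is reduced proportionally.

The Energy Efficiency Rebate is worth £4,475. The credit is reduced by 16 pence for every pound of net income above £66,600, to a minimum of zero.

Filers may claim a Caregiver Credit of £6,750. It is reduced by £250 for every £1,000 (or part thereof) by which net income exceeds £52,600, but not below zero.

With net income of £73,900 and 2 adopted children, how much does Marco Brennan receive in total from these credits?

Adoption Credit: base = 2 × £5,700 = £11,400. £73,900 is at or above £73,900, so the credit is £0.
Energy Efficiency Rebate: 16% of the £7,300 excess over £66,600 is £1,168; credit = £4,475 − £1,168 = £3,307.
Caregiver Credit: income exceeds £52,600 by £21,300, which is 22 full-or-partial £1,000 increments; reduction = 22 × £250 = £5,500, leaving £1,250.
Total: £0 + £3,307 + £1,250 = £4,557.

£4,557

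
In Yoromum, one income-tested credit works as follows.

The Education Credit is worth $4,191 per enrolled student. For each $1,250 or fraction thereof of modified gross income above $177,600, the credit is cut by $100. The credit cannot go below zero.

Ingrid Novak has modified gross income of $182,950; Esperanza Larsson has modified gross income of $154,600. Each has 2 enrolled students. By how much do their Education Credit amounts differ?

Ingrid ($182,950): Education Credit: base = 2 × $4,191 = $8,382. income exceeds $177,600 by $5,350, which is 5 full-or-partial $1,250 increments; reduction = 5 × $100 = $500, leaving $7,882.
Esperanza ($154,600): Education Credit: base = 2 × $4,191 = $8,382. $154,600 is at or below the $177,600 threshold, so the full $8,382 applies.
Difference: |$7,882 − $8,382| = $500.

$500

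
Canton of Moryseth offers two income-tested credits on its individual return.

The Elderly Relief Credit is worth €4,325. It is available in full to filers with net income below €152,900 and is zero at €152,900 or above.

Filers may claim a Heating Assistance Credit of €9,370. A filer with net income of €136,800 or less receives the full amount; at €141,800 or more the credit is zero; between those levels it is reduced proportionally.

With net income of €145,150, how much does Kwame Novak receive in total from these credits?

€4,325

Elderly Relief Credit: €145,150 is below the €152,900 cutoff, so the full €4,325 applies.
Heating Assistance Credit: €145,150 is at or above €141,800, so the credit is €0.
Total: €4,325 + €0 = €4,325.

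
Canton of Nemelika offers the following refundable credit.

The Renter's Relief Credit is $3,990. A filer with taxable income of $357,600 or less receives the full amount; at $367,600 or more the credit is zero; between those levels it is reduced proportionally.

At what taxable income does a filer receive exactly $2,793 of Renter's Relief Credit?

$2,793 is 2,793/3,990 of the full $3,990, so 1,197/3,990 of the $10,000 range has been used: income = $357,600 + $10,000 × 1,197/3,990 = $360,600.

$360,600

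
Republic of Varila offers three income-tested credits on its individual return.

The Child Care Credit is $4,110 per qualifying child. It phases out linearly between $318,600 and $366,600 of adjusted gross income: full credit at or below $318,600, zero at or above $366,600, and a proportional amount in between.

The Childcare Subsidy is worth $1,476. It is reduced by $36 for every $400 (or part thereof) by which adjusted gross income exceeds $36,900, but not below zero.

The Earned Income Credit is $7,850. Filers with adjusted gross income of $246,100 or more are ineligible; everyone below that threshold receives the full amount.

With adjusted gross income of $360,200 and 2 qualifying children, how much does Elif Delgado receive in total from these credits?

$1,096

Child Care Credit: base = 2 × $4,110 = $8,220. $360,200 is $41,600 into a $48,000 phase-out range, leaving 6,400/48,000 of the credit: $8,220 × 6,400/48,000 = $1,096.
Childcare Subsidy: income exceeds $36,900 by $323,300 → 809 increments × $36 = $29,124 ≥ base, so the credit is $0.
Earned Income Credit: $360,200 meets or exceeds the $246,100 cutoff, so the credit is $0.
Total: $1,096 + $0 + $0 = $1,096.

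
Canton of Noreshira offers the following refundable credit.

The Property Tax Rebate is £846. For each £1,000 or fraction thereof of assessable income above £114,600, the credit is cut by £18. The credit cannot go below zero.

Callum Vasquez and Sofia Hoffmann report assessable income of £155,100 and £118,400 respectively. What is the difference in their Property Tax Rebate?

£666

Callum (£155,100): Property Tax Rebate: income exceeds £114,600 by £40,500, which is 41 full-or-partial £1,000 increments; reduction = 41 × £18 = £738, leaving £108.
Sofia (£118,400): Property Tax Rebate: income exceeds £114,600 by £3,800, which is 4 full-or-partial £1,000 increments; reduction = 4 × £18 = £72, leaving £774.
Difference: |£108 − £774| = £666.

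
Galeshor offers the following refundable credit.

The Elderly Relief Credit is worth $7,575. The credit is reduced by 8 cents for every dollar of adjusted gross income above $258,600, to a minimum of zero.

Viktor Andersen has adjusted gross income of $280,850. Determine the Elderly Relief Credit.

Elderly Relief Credit: 8% of the $22,250 excess over $258,600 is $1,780; credit = $7,575 − $1,780 = $5,795.

$5,795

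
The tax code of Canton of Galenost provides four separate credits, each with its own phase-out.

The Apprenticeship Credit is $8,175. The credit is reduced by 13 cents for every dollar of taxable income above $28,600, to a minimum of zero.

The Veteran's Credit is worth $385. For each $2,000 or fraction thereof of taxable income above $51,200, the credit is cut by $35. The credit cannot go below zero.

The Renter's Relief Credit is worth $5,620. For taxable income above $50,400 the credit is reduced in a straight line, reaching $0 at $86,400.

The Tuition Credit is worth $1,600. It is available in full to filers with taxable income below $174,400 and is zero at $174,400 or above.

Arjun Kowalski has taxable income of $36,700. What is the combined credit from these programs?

Apprenticeship Credit: 13% of the $8,100 excess over $28,600 is $1,053; credit = $8,175 − $1,053 = $7,122.
Veteran's Credit: $36,700 is at or below the $51,200 threshold, so the full $385 applies.
Renter's Relief Credit: $36,700 is at or below the $50,400 threshold, so the full $5,620 applies.
Tuition Credit: $36,700 is below the $174,400 cutoff, so the full $1,600 applies.
Total: $7,122 + $385 + $5,620 + $1,600 = $14,727.

$14,727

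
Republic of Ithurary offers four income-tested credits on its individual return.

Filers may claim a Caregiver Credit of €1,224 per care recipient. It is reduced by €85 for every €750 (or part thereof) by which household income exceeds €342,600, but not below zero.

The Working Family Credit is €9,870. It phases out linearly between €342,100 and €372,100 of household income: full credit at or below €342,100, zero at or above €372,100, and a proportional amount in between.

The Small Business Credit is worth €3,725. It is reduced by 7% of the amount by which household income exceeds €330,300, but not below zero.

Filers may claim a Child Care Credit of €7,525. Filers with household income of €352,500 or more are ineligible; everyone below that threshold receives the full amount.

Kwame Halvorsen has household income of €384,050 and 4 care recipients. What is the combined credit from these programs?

€136

Caregiver Credit: base = 4 × €1,224 = €4,896. income exceeds €342,600 by €41,450, which is 56 full-or-partial €750 increments; reduction = 56 × €85 = €4,760, leaving €136.
Working Family Credit: €384,050 is at or above €372,100, so the credit is €0.
Small Business Credit: 7% of the €53,750 excess over €330,300 is €3,762.50 ≥ base, so the credit is €0.
Child Care Credit: €384,050 meets or exceeds the €352,500 cutoff, so the credit is €0.
Total: €136 + €0 + €0 + €0 = €136.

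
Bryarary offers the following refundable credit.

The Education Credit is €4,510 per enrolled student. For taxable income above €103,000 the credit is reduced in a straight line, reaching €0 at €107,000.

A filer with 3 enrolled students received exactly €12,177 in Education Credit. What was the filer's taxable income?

Full credit = 3 × €4,510 = €13,530.
€12,177 is 12,177/13,530 of the full €13,530, so 1,353/13,530 of the €4,000 range has been used: income = €103,000 + €4,000 × 1,353/13,530 = €103,400.

€103,400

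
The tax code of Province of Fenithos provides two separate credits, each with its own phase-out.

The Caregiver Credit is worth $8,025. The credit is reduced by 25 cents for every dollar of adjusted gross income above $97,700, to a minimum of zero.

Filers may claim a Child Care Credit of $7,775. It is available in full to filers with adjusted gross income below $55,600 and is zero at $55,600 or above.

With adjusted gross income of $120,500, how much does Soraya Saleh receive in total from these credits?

$2,325

Caregiver Credit: 25% of the $22,800 excess over $97,700 is $5,700; credit = $8,025 − $5,700 = $2,325.
Child Care Credit: $120,500 meets or exceeds the $55,600 cutoff, so the credit is $0.
Total: $2,325 + $0 = $2,325.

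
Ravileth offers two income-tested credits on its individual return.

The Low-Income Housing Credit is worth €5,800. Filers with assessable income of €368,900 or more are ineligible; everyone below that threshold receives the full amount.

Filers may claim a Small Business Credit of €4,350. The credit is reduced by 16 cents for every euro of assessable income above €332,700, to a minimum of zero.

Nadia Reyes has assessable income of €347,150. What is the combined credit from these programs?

Low-Income Housing Credit: €347,150 is below the €368,900 cutoff, so the full €5,800 applies.
Small Business Credit: 16% of the €14,450 excess over €332,700 is €2,312; credit = €4,350 − €2,312 = €2,038.
Total: €5,800 + €2,038 = €7,838.

€7,838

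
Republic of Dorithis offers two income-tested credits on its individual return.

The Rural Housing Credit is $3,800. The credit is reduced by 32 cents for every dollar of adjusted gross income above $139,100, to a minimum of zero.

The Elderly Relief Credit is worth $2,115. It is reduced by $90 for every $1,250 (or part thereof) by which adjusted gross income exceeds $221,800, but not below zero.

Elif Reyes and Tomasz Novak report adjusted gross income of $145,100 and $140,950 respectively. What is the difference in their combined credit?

Elif ($145,100): Rural Housing Credit: 32% of the $6,000 excess over $139,100 is $1,920; credit = $3,800 − $1,920 = $1,880. Elderly Relief Credit: $145,100 is at or below the $221,800 threshold, so the full $2,115 applies. total $1,880 + $2,115 = $3,995
Tomasz ($140,950): Rural Housing Credit: 32% of the $1,850 excess over $139,100 is $592; credit = $3,800 − $592 = $3,208. Elderly Relief Credit: $140,950 is at or below the $221,800 threshold, so the full $2,115 applies. total $3,208 + $2,115 = $5,323
Difference: |$3,995 − $5,323| = $1,328.

$1,328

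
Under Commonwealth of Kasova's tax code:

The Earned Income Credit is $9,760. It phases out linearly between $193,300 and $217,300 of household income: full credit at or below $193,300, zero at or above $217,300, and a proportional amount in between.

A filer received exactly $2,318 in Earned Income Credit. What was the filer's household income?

$2,318 is 2,318/9,760 of the full $9,760, so 7,442/9,760 of the $24,000 range has been used: income = $193,300 + $24,000 × 7,442/9,760 = $211,600.

$211,600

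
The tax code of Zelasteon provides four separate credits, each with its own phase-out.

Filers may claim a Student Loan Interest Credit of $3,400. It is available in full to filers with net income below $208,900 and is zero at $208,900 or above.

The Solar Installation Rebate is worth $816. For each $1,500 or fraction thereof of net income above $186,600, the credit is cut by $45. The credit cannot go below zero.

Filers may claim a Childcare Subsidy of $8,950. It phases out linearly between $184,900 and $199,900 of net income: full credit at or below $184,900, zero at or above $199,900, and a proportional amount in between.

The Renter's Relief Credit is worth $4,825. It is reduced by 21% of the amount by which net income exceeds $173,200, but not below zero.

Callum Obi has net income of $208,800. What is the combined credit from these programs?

$3,541

Student Loan Interest Credit: $208,800 is below the $208,900 cutoff, so the full $3,400 applies.
Solar Installation Rebate: income exceeds $186,600 by $22,200, which is 15 full-or-partial $1,500 increments; reduction = 15 × $45 = $675, leaving $141.
Childcare Subsidy: $208,800 is at or above $199,900, so the credit is $0.
Renter's Relief Credit: 21% of the $35,600 excess over $173,200 is $7,476 ≥ base, so the credit is $0.
Total: $3,400 + $141 + $0 + $0 = $3,541.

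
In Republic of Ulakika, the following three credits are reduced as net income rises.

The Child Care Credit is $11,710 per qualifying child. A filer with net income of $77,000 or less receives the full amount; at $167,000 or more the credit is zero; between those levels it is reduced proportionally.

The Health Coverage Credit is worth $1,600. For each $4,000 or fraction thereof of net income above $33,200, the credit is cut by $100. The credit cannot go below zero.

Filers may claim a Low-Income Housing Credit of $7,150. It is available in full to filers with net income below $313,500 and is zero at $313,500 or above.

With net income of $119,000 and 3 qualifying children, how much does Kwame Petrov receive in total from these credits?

Child Care Credit: base = 3 × $11,710 = $35,130. $119,000 is $42,000 into a $90,000 phase-out range, leaving 48,000/90,000 of the credit: $35,130 × 48,000/90,000 = $18,736.
Health Coverage Credit: income exceeds $33,200 by $85,800 → 22 increments × $100 = $2,200 ≥ base, so the credit is $0.
Low-Income Housing Credit: $119,000 is below the $313,500 cutoff, so the full $7,150 applies.
Total: $18,736 + $0 + $7,150 = $25,886.

$25,886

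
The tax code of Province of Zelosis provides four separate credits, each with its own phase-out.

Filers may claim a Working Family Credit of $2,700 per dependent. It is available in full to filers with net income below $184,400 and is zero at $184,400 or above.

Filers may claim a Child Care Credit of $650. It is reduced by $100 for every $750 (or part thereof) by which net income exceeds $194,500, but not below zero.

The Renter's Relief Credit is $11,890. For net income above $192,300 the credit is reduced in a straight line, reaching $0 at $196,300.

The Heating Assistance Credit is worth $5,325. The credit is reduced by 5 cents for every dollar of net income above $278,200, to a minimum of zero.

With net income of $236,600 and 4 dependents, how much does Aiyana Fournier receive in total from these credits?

Working Family Credit: base = 4 × $2,700 = $10,800. $236,600 meets or exceeds the $184,400 cutoff, so the credit is $0.
Child Care Credit: income exceeds $194,500 by $42,100 → 57 increments × $100 = $5,700 ≥ base, so the credit is $0.
Renter's Relief Credit: $236,600 is at or above $196,300, so the credit is $0.
Heating Assistance Credit: $236,600 is at or below the $278,200 threshold, so the full $5,325 applies.
Total: $0 + $0 + $0 + $5,325 = $5,325.

$5,325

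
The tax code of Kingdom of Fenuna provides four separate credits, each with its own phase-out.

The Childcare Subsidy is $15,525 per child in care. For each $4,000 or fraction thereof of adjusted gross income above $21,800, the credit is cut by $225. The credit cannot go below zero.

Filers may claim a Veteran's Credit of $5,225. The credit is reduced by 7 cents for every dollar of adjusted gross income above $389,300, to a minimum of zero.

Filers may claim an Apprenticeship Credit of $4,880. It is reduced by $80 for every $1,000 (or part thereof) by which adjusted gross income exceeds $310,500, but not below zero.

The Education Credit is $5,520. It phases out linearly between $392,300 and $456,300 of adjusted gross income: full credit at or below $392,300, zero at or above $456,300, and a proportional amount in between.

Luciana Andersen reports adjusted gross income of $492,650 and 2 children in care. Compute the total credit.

Childcare Subsidy: base = 2 × $15,525 = $31,050. income exceeds $21,800 by $470,850, which is 118 full-or-partial $4,000 increments; reduction = 118 × $225 = $26,550, leaving $4,500.
Veteran's Credit: 7% of the $103,350 excess over $389,300 is $7,234.50 ≥ base, so the credit is $0.
Apprenticeship Credit: income exceeds $310,500 by $182,150 → 183 increments × $80 = $14,640 ≥ base, so the credit is $0.
Education Credit: $492,650 is at or above $456,300, so the credit is $0.
Total: $4,500 + $0 + $0 + $0 = $4,500.

$4,500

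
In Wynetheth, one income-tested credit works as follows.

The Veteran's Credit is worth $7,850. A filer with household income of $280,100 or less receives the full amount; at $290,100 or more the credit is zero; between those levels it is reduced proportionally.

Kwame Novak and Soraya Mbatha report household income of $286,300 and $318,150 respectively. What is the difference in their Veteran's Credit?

Kwame ($286,300): Veteran's Credit: $286,300 is $6,200 into a $10,000 phase-out range, leaving 3,800/10,000 of the credit: $7,850 × 3,800/10,000 = $2,983.
Soraya ($318,150): Veteran's Credit: $318,150 is at or above $290,100, so the credit is $0.
Difference: |$2,983 − $0| = $2,983.

$2,983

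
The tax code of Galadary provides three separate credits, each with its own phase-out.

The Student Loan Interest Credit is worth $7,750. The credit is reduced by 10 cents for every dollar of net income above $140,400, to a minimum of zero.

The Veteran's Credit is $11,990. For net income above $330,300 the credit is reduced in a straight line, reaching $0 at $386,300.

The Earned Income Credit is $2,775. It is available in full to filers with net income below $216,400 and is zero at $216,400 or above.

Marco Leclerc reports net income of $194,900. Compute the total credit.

Student Loan Interest Credit: 10% of the $54,500 excess over $140,400 is $5,450; credit = $7,750 − $5,450 = $2,300.
Veteran's Credit: $194,900 is at or below the $330,300 threshold, so the full $11,990 applies.
Earned Income Credit: $194,900 is below the $216,400 cutoff, so the full $2,775 applies.
Total: $2,300 + $11,990 + $2,775 = $17,065.

$17,065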